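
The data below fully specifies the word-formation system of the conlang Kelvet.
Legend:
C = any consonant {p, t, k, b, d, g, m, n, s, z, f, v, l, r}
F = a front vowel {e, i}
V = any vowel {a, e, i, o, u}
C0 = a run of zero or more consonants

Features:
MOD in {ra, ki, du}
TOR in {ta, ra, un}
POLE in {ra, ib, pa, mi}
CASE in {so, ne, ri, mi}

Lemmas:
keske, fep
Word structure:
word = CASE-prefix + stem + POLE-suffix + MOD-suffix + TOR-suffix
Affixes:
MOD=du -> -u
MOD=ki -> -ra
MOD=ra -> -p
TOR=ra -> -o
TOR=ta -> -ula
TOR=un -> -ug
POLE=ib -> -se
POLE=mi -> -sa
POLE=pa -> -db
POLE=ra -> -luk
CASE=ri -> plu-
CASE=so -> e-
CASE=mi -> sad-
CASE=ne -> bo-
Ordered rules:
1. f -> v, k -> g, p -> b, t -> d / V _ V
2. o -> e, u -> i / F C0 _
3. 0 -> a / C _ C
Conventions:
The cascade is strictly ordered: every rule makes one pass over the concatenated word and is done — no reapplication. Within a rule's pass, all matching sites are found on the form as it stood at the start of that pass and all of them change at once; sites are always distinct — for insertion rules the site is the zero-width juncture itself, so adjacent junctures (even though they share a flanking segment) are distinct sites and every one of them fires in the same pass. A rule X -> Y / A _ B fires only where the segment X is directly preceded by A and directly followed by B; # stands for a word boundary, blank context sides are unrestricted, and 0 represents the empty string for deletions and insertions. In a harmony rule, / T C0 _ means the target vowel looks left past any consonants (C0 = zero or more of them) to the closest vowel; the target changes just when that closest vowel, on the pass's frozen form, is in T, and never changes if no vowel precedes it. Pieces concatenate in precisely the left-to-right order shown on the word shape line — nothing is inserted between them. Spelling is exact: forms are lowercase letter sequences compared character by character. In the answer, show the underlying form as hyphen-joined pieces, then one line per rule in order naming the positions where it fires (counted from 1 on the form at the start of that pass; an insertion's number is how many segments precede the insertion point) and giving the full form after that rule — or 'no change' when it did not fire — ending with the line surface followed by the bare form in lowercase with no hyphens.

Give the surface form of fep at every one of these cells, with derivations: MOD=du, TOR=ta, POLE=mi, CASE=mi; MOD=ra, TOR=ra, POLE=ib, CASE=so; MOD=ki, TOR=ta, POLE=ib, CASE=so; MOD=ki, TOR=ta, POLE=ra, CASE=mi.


cell MOD=du, TOR=ta, POLE=mi, CASE=mi:
underlying: sad-fep-sa-u-ula
1. f -> v, k -> g, p -> b, t -> d / V _ V: no change
2. o -> e, u -> i / F C0 _: no change
3. 0 -> a / C _ C: inserts after position(s) 3, 6: sadafepasauula
surface: sadafepasauula

cell MOD=ra, TOR=ra, POLE=ib, CASE=so:
underlying: e-fep-se-p-o
1. f -> v, k -> g, p -> b, t -> d / V _ V: fires at position(s) 2, 7: evepsebo
2. o -> e, u -> i / F C0 _: fires at position(s) 8: evepsebe
3. 0 -> a / C _ C: inserts after position(s) 4: evepasebe
surface: evepasebe

cell MOD=ki, TOR=ta, POLE=ib, CASE=so:
underlying: e-fep-se-ra-ula
1. f -> v, k -> g, p -> b, t -> d / V _ V: fires at position(s) 2: evepseraula
2. o -> e, u -> i / F C0 _: no change
3. 0 -> a / C _ C: inserts after position(s) 4: evepaseraula
surface: evepaseraula

cell MOD=ki, TOR=ta, POLE=ra, CASE=mi:
underlying: sad-fep-luk-ra-ula
1. f -> v, k -> g, p -> b, t -> d / V _ V: no change
2. o -> e, u -> i / F C0 _: fires at position(s) 8: sadfeplikraula
3. 0 -> a / C _ C: inserts after position(s) 3, 6, 9: sadafepalikaraula
surface: sadafepalikaraula


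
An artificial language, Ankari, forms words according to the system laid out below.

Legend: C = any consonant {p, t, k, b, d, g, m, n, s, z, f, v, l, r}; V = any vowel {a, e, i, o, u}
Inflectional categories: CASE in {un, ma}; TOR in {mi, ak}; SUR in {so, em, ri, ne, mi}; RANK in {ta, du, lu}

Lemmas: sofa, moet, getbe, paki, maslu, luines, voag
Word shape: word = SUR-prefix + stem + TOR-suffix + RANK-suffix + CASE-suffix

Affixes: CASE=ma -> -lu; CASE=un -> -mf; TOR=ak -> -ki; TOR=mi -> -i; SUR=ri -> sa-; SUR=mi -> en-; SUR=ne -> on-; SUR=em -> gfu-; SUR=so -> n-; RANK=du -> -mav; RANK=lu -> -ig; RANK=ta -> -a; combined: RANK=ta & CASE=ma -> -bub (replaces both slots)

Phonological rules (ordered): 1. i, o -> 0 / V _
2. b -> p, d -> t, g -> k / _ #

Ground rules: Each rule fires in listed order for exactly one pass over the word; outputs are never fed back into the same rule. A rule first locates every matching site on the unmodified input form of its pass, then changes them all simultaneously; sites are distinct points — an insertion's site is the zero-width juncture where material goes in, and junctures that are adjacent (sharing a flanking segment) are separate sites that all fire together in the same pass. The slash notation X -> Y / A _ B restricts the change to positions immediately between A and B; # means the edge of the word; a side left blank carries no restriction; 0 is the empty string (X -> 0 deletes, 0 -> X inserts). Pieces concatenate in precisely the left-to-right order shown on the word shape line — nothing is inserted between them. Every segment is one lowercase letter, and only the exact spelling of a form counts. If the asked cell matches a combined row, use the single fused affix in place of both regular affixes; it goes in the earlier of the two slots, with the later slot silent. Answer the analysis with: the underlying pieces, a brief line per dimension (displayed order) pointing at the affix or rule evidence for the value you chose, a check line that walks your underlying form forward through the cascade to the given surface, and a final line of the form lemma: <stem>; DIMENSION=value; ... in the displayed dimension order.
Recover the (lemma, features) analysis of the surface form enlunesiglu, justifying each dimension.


underlying: en-luines-i-ig-lu
CASE=ma - signalled by the affix -lu
TOR=mi - signalled by the affix -i
SUR=mi - signalled by the affix en-
RANK=lu - signalled by the affix -ig
check: enluinesiiglu -> enlunesiglu -> enlunesiglu
lemma: luines; CASE=ma; TOR=mi; SUR=mi; RANK=lu


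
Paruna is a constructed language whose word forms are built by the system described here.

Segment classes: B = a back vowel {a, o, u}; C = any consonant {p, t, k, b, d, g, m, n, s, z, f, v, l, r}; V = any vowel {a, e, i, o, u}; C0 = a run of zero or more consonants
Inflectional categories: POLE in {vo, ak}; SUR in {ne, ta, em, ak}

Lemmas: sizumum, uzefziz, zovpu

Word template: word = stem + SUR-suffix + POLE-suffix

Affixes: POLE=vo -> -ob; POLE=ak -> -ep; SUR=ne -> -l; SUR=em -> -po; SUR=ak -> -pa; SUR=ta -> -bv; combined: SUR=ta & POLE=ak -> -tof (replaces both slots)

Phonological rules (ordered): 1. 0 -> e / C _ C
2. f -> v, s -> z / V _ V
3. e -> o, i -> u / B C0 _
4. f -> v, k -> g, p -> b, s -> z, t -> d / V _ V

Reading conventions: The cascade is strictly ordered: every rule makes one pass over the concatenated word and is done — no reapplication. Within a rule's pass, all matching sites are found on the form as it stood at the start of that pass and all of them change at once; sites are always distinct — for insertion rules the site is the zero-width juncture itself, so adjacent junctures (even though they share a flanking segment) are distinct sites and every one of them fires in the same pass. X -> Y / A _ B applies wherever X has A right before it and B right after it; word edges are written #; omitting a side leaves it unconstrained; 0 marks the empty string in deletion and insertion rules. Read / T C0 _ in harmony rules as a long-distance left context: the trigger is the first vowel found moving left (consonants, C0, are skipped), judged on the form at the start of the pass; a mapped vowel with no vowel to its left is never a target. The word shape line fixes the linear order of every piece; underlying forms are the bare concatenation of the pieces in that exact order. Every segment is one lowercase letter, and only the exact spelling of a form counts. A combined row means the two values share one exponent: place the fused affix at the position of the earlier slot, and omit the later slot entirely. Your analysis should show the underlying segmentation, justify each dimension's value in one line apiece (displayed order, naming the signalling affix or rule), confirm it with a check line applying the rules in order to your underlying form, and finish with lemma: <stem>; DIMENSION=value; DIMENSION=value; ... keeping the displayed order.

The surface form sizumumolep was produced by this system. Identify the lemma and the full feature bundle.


underlying: sizumum-l-ep
POLE=ak - signalled by the affix -ep
SUR=ne - signalled by the affix -l
check: sizumumlep -> sizumumelep -> sizumumelep -> sizumumolep -> sizumumolep
lemma: sizumum; POLE=ak; SUR=ne


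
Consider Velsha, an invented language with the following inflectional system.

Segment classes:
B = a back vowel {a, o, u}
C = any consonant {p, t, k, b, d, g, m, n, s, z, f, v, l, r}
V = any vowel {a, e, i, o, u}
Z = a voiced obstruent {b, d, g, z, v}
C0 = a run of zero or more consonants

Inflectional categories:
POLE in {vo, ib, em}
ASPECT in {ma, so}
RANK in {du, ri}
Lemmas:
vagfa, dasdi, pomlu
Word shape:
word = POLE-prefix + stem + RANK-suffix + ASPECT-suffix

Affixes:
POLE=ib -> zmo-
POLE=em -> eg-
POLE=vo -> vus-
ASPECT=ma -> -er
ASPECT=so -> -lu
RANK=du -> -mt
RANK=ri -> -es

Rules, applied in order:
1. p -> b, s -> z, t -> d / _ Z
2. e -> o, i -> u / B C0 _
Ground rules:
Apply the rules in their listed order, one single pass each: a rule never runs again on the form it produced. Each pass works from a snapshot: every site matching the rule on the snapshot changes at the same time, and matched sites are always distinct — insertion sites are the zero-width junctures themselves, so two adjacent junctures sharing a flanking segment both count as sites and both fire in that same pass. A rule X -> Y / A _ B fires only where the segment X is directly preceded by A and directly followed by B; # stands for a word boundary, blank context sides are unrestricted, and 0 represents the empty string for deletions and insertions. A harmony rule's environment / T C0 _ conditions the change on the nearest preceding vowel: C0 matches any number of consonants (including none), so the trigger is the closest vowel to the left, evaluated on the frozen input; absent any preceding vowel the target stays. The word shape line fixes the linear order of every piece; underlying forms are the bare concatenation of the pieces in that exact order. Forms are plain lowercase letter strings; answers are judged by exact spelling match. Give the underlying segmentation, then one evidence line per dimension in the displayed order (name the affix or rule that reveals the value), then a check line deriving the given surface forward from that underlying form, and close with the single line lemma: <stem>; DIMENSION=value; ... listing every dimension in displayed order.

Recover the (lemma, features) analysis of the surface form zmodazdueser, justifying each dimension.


underlying: zmo-dasdi-es-er
POLE=ib - signalled by the affix zmo-
ASPECT=ma - signalled by the affix -er
RANK=ri - signalled by the affix -es
check: zmodasdieser -> zmodazdieser -> zmodazdueser
lemma: dasdi; POLE=ib; ASPECT=ma; RANK=ri


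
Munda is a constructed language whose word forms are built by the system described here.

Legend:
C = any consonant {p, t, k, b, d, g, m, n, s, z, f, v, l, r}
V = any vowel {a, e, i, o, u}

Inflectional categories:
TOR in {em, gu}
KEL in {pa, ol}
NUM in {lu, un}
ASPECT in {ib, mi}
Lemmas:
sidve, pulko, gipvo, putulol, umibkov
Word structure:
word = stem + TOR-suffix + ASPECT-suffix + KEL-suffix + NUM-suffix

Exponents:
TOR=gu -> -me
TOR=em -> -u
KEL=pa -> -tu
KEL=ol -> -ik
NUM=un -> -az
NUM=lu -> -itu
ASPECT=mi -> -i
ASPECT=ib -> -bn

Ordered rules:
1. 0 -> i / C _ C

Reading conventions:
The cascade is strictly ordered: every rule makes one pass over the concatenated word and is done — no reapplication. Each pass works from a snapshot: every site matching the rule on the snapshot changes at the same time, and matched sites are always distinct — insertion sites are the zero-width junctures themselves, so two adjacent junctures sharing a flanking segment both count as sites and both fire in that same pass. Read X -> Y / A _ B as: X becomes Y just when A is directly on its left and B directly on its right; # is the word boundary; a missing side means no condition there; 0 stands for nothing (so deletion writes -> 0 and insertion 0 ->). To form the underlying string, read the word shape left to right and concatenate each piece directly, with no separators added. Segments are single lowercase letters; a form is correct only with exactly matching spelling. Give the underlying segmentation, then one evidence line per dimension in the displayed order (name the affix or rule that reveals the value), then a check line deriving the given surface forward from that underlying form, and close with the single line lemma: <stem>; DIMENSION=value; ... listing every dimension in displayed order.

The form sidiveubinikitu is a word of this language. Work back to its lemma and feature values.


underlying: sidve-u-bn-ik-itu
TOR=em - signalled by the affix -u
KEL=ol - signalled by the affix -ik
NUM=lu - signalled by the affix -itu
ASPECT=ib - signalled by the affix -bn
check: sidveubnikitu -> sidiveubinikitu
lemma: sidve; TOR=em; KEL=ol; NUM=lu; ASPECT=ib


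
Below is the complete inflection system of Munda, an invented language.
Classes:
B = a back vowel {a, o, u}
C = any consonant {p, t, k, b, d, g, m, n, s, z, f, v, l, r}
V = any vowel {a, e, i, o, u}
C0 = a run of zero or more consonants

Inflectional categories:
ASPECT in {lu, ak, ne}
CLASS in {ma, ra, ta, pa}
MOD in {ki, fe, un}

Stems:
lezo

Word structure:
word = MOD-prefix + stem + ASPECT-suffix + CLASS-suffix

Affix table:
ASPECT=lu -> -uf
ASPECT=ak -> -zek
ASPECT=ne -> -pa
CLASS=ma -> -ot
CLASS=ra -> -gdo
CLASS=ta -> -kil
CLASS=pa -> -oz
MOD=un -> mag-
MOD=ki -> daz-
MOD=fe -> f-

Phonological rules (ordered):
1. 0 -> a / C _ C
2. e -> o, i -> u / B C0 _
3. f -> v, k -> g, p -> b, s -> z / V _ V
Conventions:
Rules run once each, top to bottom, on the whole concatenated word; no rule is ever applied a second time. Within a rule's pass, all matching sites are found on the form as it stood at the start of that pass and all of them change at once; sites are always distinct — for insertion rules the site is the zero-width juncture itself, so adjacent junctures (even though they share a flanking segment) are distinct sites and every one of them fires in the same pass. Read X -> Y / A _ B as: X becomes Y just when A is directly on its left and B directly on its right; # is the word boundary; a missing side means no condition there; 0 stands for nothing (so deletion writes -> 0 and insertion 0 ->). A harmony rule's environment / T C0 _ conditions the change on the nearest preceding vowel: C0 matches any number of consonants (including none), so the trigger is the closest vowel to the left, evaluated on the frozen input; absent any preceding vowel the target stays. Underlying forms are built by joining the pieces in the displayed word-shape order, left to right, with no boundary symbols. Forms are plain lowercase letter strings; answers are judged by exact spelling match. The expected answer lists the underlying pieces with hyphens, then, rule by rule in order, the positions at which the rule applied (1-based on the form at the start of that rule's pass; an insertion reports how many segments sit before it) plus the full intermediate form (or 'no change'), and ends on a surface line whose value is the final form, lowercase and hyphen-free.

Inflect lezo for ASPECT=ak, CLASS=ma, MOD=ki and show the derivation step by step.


underlying: daz-lezo-zek-ot
1. 0 -> a / C _ C: inserts after position(s) 3: dazalezozekot
2. e -> o, i -> u / B C0 _: fires at position(s) 6, 10: dazalozozokot
3. f -> v, k -> g, p -> b, s -> z / V _ V: fires at position(s) 11: dazalozozogot
surface: dazalozozogot


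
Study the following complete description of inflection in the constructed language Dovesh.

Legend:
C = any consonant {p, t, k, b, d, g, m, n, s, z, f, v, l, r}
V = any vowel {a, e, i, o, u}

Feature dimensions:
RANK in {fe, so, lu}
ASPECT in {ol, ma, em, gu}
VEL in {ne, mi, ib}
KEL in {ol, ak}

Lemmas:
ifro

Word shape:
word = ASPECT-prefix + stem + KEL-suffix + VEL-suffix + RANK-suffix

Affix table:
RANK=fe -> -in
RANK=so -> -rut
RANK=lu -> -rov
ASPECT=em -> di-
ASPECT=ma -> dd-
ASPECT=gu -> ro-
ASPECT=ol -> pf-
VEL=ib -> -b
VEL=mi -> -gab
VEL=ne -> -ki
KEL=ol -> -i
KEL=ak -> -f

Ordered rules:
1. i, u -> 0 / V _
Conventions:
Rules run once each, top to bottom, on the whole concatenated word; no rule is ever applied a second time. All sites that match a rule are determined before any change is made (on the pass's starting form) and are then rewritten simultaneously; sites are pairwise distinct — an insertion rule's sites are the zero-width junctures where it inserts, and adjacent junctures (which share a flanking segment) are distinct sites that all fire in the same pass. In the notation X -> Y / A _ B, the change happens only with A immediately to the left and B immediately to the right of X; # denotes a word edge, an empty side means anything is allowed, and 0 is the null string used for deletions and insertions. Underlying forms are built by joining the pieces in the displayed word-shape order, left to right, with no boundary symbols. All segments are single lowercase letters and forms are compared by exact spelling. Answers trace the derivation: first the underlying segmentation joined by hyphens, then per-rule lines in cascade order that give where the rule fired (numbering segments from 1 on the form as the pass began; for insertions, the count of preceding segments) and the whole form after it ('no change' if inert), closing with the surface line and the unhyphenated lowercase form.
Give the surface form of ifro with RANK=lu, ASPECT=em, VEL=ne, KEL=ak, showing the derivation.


underlying: di-ifro-f-ki-rov
1. i, u -> 0 / V _: fires at position(s) 3: difrofkirov
surface: difrofkirov


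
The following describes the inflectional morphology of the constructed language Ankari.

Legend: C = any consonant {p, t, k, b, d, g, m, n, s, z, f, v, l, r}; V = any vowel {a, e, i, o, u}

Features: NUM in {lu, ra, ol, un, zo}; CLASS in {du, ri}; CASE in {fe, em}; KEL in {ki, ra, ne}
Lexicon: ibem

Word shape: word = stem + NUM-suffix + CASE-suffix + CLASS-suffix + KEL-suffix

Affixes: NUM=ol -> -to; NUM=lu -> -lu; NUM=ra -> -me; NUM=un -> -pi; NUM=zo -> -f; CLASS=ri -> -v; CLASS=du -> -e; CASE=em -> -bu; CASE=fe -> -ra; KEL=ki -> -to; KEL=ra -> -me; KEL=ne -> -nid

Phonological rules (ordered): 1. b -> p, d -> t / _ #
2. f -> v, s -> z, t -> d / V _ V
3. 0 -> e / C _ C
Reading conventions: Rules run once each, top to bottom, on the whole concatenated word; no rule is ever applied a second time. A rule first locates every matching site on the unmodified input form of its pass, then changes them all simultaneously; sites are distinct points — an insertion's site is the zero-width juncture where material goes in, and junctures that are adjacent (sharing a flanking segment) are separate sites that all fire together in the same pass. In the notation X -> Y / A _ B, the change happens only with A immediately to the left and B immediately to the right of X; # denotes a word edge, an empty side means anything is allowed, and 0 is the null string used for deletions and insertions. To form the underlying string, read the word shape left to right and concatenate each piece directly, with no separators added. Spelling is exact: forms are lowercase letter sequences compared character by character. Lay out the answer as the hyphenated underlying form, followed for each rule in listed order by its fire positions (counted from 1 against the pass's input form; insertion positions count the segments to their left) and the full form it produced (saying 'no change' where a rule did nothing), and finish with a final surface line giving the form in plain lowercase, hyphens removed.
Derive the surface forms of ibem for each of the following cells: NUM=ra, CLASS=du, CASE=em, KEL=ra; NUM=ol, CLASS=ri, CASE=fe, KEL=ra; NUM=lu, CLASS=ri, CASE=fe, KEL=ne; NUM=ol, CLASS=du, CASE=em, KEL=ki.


cell NUM=ra, CLASS=du, CASE=em, KEL=ra:
underlying: ibem-me-bu-e-me
1. b -> p, d -> t / _ #: no change
2. f -> v, s -> z, t -> d / V _ V: no change
3. 0 -> e / C _ C: inserts after position(s) 4: ibememebueme
surface: ibememebueme

cell NUM=ol, CLASS=ri, CASE=fe, KEL=ra:
underlying: ibem-to-ra-v-me
1. b -> p, d -> t / _ #: no change
2. f -> v, s -> z, t -> d / V _ V: no change
3. 0 -> e / C _ C: inserts after position(s) 4, 9: ibemetoraveme
surface: ibemetoraveme

cell NUM=lu, CLASS=ri, CASE=fe, KEL=ne:
underlying: ibem-lu-ra-v-nid
1. b -> p, d -> t / _ #: fires at position(s) 12: ibemluravnit
2. f -> v, s -> z, t -> d / V _ V: no change
3. 0 -> e / C _ C: inserts after position(s) 4, 9: ibemeluravenit
surface: ibemeluravenit

cell NUM=ol, CLASS=du, CASE=em, KEL=ki:
underlying: ibem-to-bu-e-to
1. b -> p, d -> t / _ #: no change
2. f -> v, s -> z, t -> d / V _ V: fires at position(s) 10: ibemtobuedo
3. 0 -> e / C _ C: inserts after position(s) 4: ibemetobuedo
surface: ibemetobuedo


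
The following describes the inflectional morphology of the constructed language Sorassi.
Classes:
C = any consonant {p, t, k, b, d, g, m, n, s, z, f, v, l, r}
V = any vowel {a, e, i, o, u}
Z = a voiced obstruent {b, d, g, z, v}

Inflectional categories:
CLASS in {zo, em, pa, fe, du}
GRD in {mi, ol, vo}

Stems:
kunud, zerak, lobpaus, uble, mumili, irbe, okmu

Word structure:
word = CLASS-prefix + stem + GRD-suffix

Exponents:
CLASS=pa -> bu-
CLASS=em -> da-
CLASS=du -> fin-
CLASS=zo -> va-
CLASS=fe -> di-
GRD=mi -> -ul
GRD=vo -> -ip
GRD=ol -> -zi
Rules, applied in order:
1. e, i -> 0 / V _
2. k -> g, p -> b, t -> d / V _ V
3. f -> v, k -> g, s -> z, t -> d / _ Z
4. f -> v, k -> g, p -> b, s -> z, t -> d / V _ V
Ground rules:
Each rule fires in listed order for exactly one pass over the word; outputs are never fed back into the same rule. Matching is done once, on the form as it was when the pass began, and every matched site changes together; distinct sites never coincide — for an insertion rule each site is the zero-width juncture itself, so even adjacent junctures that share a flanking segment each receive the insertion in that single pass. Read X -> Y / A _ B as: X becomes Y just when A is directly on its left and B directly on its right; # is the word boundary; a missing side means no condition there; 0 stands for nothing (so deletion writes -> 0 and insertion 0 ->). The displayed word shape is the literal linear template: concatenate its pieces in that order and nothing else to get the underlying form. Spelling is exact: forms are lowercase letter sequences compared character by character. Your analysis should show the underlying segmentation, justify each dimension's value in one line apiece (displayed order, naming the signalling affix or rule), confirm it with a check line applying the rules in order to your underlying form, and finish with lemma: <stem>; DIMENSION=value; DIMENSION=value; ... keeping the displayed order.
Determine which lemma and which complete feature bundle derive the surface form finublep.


underlying: fin-uble-ip
CLASS=du - signalled by the affix fin-
GRD=vo - signalled by the affix -ip
check: finubleip -> finublep -> finublep -> finublep -> finublep
lemma: uble; CLASS=du; GRD=vo


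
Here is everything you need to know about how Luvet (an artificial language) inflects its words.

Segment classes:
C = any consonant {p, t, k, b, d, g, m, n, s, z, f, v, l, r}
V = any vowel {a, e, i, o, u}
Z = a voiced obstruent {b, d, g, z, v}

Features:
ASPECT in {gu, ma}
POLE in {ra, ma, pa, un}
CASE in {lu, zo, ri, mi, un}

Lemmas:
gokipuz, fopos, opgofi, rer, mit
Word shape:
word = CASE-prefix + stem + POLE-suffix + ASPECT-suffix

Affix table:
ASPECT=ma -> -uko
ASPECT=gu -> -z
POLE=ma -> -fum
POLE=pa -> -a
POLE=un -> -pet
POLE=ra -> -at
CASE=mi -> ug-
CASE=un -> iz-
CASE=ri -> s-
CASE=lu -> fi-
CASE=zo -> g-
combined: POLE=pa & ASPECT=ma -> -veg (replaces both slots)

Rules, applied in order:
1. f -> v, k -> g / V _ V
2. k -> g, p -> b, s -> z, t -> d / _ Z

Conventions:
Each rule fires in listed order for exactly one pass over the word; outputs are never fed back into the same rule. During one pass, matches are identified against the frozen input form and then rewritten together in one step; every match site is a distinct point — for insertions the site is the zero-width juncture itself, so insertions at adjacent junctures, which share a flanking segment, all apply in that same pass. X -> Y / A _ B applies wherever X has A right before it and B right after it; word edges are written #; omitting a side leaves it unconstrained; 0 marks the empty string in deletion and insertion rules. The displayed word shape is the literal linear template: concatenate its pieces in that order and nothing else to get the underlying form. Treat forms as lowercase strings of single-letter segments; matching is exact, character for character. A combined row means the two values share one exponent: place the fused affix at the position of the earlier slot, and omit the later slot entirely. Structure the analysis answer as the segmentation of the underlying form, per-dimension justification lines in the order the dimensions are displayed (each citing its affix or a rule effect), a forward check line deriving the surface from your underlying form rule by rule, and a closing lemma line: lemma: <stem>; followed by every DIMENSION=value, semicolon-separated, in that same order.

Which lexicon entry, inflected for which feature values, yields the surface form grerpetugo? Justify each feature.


underlying: g-rer-pet-uko
ASPECT=ma - signalled by the affix -uko
POLE=un - signalled by the affix -pet
CASE=zo - signalled by the affix g-
check: grerpetuko -> grerpetugo -> grerpetugo
lemma: rer; ASPECT=ma; POLE=un; CASE=zo


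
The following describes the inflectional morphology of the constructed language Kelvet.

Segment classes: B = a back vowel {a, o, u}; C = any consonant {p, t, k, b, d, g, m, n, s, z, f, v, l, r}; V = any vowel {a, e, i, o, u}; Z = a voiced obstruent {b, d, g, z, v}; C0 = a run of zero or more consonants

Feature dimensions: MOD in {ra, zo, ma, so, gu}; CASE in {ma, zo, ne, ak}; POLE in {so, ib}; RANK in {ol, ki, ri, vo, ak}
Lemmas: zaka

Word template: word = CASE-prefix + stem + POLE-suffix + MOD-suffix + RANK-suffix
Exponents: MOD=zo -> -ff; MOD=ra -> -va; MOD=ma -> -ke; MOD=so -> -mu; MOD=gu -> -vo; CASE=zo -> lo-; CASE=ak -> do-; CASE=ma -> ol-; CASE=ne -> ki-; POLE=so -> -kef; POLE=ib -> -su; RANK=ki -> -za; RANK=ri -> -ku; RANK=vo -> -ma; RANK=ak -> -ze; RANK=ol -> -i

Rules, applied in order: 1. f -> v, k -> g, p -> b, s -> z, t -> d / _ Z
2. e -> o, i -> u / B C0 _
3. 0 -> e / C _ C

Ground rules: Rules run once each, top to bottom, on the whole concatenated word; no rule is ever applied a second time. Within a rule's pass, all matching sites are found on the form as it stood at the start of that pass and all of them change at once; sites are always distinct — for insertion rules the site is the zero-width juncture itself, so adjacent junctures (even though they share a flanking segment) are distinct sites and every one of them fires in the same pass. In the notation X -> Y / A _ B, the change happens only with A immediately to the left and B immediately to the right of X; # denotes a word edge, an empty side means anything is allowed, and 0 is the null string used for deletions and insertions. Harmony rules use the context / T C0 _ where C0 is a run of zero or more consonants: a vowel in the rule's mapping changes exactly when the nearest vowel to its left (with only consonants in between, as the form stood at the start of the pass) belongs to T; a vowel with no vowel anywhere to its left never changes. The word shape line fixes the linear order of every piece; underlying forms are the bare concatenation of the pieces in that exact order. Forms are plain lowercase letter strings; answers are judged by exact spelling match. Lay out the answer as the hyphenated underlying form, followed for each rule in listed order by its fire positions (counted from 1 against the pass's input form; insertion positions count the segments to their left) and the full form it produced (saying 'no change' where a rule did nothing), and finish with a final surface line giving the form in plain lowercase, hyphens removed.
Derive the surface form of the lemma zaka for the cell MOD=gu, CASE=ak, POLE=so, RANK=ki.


underlying: do-zaka-kef-vo-za
1. f -> v, k -> g, p -> b, s -> z, t -> d / _ Z: fires at position(s) 9: dozakakevvoza
2. e -> o, i -> u / B C0 _: fires at position(s) 8: dozakakovvoza
3. 0 -> e / C _ C: inserts after position(s) 9: dozakakovevoza
surface: dozakakovevoza


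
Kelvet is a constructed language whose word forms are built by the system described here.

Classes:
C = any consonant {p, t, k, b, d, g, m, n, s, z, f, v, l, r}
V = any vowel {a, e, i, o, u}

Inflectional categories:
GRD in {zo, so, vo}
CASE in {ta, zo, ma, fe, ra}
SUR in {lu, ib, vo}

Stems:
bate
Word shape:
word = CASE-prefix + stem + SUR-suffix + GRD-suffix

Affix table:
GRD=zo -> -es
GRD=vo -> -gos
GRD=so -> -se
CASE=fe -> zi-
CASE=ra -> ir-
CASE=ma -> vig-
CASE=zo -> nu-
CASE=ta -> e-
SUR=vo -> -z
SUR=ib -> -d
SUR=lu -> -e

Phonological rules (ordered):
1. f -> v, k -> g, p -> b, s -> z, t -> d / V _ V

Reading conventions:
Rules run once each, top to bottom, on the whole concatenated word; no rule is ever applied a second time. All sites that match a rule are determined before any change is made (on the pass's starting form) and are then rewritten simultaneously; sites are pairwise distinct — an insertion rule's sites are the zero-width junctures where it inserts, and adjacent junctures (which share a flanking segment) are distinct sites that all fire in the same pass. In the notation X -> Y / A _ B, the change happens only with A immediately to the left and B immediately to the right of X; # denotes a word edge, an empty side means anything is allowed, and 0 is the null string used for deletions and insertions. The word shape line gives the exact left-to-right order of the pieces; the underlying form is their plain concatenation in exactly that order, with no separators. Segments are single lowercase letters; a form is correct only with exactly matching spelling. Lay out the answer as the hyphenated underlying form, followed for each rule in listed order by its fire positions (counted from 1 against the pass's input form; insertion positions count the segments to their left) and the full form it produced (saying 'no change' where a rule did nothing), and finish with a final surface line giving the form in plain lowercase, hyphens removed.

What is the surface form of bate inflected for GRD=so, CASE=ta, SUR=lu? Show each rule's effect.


underlying: e-bate-e-se
1. f -> v, k -> g, p -> b, s -> z, t -> d / V _ V: fires at position(s) 4, 7: ebadeeze
surface: ebadeeze


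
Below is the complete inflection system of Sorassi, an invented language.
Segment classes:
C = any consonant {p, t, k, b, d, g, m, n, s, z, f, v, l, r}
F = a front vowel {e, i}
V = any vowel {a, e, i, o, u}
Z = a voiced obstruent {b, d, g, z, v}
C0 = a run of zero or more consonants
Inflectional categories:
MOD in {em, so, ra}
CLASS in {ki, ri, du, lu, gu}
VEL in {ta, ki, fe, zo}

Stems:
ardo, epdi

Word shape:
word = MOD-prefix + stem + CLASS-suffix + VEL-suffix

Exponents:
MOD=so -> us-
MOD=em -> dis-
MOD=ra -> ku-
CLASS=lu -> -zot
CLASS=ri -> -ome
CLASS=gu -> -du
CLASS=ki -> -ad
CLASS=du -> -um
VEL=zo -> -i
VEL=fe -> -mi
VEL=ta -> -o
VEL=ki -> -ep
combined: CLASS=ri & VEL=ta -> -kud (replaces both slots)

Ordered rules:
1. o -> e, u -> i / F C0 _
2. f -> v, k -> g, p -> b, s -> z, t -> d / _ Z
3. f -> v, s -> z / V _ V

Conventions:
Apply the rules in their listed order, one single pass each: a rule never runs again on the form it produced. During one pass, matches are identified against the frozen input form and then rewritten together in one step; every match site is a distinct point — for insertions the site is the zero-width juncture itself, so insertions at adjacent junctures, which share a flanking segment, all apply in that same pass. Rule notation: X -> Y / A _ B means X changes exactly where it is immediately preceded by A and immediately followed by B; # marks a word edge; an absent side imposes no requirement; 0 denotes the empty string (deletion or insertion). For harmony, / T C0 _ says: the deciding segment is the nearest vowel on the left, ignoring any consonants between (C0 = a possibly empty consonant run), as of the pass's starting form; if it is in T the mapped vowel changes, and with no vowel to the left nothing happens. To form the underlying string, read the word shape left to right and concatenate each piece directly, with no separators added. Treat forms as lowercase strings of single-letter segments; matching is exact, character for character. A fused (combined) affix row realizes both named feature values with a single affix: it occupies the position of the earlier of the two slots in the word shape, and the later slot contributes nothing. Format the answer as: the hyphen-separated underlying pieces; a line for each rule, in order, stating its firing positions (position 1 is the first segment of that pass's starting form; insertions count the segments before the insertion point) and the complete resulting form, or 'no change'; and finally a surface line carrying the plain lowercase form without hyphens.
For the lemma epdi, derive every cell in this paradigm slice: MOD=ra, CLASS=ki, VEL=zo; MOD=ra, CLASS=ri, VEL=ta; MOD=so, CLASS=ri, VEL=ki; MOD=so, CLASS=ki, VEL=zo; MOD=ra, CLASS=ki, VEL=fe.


cell MOD=ra, CLASS=ki, VEL=zo:
underlying: ku-epdi-ad-i
1. o -> e, u -> i / F C0 _: no change
2. f -> v, k -> g, p -> b, s -> z, t -> d / _ Z: fires at position(s) 4: kuebdiadi
3. f -> v, s -> z / V _ V: no change
surface: kuebdiadi

cell MOD=ra, CLASS=ri, VEL=ta:
underlying: ku-epdi-kud
1. o -> e, u -> i / F C0 _: fires at position(s) 8: kuepdikid
2. f -> v, k -> g, p -> b, s -> z, t -> d / _ Z: fires at position(s) 4: kuebdikid
3. f -> v, s -> z / V _ V: no change
surface: kuebdikid

cell MOD=so, CLASS=ri, VEL=ki:
underlying: us-epdi-ome-ep
1. o -> e, u -> i / F C0 _: fires at position(s) 7: usepdiemeep
2. f -> v, k -> g, p -> b, s -> z, t -> d / _ Z: fires at position(s) 4: usebdiemeep
3. f -> v, s -> z / V _ V: fires at position(s) 2: uzebdiemeep
surface: uzebdiemeep

cell MOD=so, CLASS=ki, VEL=zo:
underlying: us-epdi-ad-i
1. o -> e, u -> i / F C0 _: no change
2. f -> v, k -> g, p -> b, s -> z, t -> d / _ Z: fires at position(s) 4: usebdiadi
3. f -> v, s -> z / V _ V: fires at position(s) 2: uzebdiadi
surface: uzebdiadi

cell MOD=ra, CLASS=ki, VEL=fe:
underlying: ku-epdi-ad-mi
1. o -> e, u -> i / F C0 _: no change
2. f -> v, k -> g, p -> b, s -> z, t -> d / _ Z: fires at position(s) 4: kuebdiadmi
3. f -> v, s -> z / V _ V: no change
surface: kuebdiadmi


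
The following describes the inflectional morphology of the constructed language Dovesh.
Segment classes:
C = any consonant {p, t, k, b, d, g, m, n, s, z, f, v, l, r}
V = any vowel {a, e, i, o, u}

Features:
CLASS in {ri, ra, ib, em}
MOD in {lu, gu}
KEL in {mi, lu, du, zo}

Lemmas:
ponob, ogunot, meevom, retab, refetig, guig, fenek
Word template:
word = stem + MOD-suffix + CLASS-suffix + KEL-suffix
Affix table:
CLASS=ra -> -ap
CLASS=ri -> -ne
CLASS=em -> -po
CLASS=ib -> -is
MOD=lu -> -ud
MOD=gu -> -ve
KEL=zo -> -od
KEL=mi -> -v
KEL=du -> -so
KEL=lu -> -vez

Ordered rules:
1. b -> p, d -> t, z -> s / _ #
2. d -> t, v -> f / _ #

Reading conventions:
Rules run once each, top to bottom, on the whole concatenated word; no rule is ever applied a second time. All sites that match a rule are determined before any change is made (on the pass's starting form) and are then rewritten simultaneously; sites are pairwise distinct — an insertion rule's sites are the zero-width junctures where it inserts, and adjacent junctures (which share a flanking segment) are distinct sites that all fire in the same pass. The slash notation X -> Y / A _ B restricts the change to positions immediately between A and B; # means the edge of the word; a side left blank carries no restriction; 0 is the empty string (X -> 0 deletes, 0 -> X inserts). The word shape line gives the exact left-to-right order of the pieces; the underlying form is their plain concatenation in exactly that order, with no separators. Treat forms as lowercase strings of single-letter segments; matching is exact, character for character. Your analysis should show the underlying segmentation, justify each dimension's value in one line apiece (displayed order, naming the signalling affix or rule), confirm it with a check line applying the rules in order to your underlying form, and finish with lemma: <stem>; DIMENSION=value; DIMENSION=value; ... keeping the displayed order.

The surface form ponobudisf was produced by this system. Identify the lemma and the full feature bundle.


underlying: ponob-ud-is-v
CLASS=ib - signalled by the affix -is
MOD=lu - signalled by the affix -ud
KEL=mi - signalled by the affix -v
check: ponobudisv -> ponobudisv -> ponobudisf
lemma: ponob; CLASS=ib; MOD=lu; KEL=mi


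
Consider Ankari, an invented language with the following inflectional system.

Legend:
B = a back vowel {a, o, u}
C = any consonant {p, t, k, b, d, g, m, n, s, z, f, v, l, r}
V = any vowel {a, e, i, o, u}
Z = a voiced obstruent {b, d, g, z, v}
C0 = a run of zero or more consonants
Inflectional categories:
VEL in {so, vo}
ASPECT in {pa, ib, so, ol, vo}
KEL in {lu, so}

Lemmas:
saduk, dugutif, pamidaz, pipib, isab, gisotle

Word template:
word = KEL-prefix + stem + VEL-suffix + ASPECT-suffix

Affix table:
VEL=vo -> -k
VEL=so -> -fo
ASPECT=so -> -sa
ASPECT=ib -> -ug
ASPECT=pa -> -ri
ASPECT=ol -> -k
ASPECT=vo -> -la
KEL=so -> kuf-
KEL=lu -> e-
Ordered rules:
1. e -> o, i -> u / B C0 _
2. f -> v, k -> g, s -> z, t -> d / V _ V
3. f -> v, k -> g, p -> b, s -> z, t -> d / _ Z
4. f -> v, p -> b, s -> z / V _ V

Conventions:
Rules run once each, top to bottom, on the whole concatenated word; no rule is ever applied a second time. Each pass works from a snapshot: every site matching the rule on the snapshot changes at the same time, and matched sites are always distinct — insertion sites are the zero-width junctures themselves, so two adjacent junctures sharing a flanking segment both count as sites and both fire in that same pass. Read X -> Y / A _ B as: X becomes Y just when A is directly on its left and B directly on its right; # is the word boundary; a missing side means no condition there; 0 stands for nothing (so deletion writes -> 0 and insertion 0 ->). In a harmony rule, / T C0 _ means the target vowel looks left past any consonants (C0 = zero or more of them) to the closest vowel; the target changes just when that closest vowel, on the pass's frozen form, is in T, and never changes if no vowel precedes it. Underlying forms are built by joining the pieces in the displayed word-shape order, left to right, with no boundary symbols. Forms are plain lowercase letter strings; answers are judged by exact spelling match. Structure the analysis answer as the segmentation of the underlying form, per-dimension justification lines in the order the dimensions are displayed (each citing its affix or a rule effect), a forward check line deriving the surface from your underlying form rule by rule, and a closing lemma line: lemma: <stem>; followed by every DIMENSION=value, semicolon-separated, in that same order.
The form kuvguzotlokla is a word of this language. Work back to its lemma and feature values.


underlying: kuf-gisotle-k-la
VEL=vo - signalled by the affix -k
ASPECT=vo - signalled by the affix -la
KEL=so - signalled by the affix kuf-
check: kufgisotlekla -> kufgusotlokla -> kufguzotlokla -> kuvguzotlokla -> kuvguzotlokla
lemma: gisotle; VEL=vo; ASPECT=vo; KEL=so


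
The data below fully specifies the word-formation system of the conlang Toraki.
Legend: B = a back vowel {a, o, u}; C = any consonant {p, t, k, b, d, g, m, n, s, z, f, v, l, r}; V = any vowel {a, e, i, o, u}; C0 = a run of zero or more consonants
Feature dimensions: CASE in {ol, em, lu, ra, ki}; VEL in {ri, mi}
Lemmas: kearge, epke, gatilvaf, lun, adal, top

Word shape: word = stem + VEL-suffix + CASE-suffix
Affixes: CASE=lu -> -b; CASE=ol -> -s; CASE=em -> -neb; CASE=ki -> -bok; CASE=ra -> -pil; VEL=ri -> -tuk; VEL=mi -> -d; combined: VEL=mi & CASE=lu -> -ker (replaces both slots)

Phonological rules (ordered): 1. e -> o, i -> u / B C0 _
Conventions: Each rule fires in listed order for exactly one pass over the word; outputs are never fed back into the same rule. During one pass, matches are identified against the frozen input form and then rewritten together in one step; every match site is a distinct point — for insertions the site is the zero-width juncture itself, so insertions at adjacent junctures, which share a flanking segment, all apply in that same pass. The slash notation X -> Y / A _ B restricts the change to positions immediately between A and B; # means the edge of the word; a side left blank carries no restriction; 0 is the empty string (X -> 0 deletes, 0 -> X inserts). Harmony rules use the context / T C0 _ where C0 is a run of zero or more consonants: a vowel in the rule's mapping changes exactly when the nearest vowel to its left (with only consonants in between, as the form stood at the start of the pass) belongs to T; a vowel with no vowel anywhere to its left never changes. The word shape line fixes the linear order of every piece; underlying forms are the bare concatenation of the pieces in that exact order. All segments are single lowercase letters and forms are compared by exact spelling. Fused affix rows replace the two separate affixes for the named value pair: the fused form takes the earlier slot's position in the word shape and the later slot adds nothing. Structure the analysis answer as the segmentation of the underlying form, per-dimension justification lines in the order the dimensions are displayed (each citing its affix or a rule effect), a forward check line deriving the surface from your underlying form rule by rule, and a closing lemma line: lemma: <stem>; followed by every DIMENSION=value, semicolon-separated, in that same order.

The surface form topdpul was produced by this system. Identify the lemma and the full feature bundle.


underlying: top-d-pil
CASE=ra - signalled by the affix -pil
VEL=mi - signalled by the affix -d
check: topdpil -> topdpul
lemma: top; CASE=ra; VEL=mi
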